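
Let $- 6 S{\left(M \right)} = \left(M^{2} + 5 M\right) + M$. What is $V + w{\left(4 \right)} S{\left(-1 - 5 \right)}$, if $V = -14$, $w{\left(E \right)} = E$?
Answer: $-14$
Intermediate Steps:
$S{\left(M \right)} = - M - \frac{M^{2}}{6}$ ($S{\left(M \right)} = - \frac{\left(M^{2} + 5 M\right) + M}{6} = - \frac{M^{2} + 6 M}{6} = - M - \frac{M^{2}}{6}$)
$V + w{\left(4 \right)} S{\left(-1 - 5 \right)} = -14 + 4 \left(- \frac{\left(-1 - 5\right) \left(6 - 6\right)}{6}\right) = -14 + 4 \left(\left(- \frac{1}{6}\right) \left(-6\right) \left(6 - 6\right)\right) = -14 + 4 \left(\left(- \frac{1}{6}\right) \left(-6\right) 0\right) = -14 + 4 \cdot 0 = -14 + 0 = -14$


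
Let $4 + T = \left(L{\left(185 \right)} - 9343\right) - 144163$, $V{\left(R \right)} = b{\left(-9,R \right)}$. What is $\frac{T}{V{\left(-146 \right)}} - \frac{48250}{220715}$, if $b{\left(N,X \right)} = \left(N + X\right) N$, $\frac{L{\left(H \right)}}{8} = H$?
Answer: $- \frac{1344904408}{12315897} \approx -109.2$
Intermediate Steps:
$L{\left(H \right)} = 8 H$
$b{\left(N,X \right)} = N \left(N + X\right)$
$V{\left(R \right)} = 81 - 9 R$ ($V{\left(R \right)} = - 9 \left(-9 + R\right) = 81 - 9 R$)
$T = -152030$ ($T = -4 + \left(\left(8 \cdot 185 - 9343\right) - 144163\right) = -4 + \left(\left(1480 - 9343\right) - 144163\right) = -4 - 152026 = -152030$)
$\frac{T}{V{\left(-146 \right)}} - \frac{48250}{220715} = - \frac{152030}{81 - -1314} - \frac{48250}{220715} = - \frac{152030}{81 + 1314} - \frac{9650}{44143} = - \frac{152030}{1395} - \frac{9650}{44143} = \left(-152030\right) \frac{1}{1395} - \frac{9650}{44143} = - \frac{30406}{279} - \frac{9650}{44143} = - \frac{1344904408}{12315897}$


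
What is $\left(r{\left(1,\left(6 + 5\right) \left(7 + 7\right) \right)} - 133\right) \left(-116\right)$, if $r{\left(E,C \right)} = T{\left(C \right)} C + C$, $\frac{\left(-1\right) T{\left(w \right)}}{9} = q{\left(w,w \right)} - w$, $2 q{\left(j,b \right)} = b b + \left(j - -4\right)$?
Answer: $1894421172$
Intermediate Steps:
$q{\left(j,b \right)} = 2 + \frac{j}{2} + \frac{b^{2}}{2}$ ($q{\left(j,b \right)} = \frac{b b + \left(j - -4\right)}{2} = \frac{b^{2} + \left(j + 4\right)}{2} = \frac{b^{2} + \left(4 + j\right)}{2} = \frac{4 + j + b^{2}}{2} = 2 + \frac{j}{2} + \frac{b^{2}}{2}$)
$T{\left(w \right)} = -18 - \frac{9 w^{2}}{2} + \frac{9 w}{2}$ ($T{\left(w \right)} = - 9 \left(\left(2 + \frac{w}{2} + \frac{w^{2}}{2}\right) - w\right) = - 9 \left(2 + \frac{w^{2}}{2} - \frac{w}{2}\right) = -18 - \frac{9 w^{2}}{2} + \frac{9 w}{2}$)
$r{\left(E,C \right)} = C + C \left(-18 - \frac{9 C^{2}}{2} + \frac{9 C}{2}\right)$ ($r{\left(E,C \right)} = \left(-18 - \frac{9 C^{2}}{2} + \frac{9 C}{2}\right) C + C = C \left(-18 - \frac{9 C^{2}}{2} + \frac{9 C}{2}\right) + C = C + C \left(-18 - \frac{9 C^{2}}{2} + \frac{9 C}{2}\right)$)
$\left(r{\left(1,\left(6 + 5\right) \left(7 + 7\right) \right)} - 133\right) \left(-116\right) = \left(\frac{\left(6 + 5\right) \left(7 + 7\right) \left(-34 - 9 \left(\left(6 + 5\right) \left(7 + 7\right)\right)^{2} + 9 \left(6 + 5\right) \left(7 + 7\right)\right)}{2} - 133\right) \left(-116\right) = \left(\frac{11 \cdot 14 \left(-34 - 9 \left(11 \cdot 14\right)^{2} + 9 \cdot 11 \cdot 14\right)}{2} - 133\right) \left(-116\right) = \left(\frac{1}{2} \cdot 154 \left(-34 - 9 \cdot 154^{2} + 9 \cdot 154\right) - 133\right) \left(-116\right) = \left(\frac{1}{2} \cdot 154 \left(-34 - 213444 + 1386\right) - 133\right) \left(-116\right) = \left(\frac{1}{2} \cdot 154 \left(-212092\right) - 133\right) \left(-116\right) = \left(-16331084 - 133\right) \left(-116\right) = \left(-16331217\right) \left(-116\right) = 1894421172$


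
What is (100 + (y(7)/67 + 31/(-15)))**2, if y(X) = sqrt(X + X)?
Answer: 9687090079/1010025 + 2938*sqrt(14)/1005 ≈ 9601.9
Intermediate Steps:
y(X) = sqrt(2)*sqrt(X) (y(X) = sqrt(2*X) = sqrt(2)*sqrt(X))
(100 + (y(7)/67 + 31/(-15)))**2 = (100 + ((sqrt(2)*sqrt(7))/67 + 31/(-15)))**2 = (100 + (sqrt(14)*(1/67) + 31*(-1/15)))**2 = (100 + (sqrt(14)/67 - 31/15))**2 = (100 + (-31/15 + sqrt(14)/67))**2 = (1469/15 + sqrt(14)/67)**2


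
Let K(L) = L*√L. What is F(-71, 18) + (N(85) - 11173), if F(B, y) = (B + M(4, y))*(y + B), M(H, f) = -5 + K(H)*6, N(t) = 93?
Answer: -9596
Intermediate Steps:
K(L) = L^(3/2)
M(H, f) = -5 + 6*H^(3/2) (M(H, f) = -5 + H^(3/2)*6 = -5 + 6*H^(3/2))
F(B, y) = (43 + B)*(B + y) (F(B, y) = (B + (-5 + 6*4^(3/2)))*(y + B) = (B + (-5 + 6*8))*(B + y) = (B + (-5 + 48))*(B + y) = (B + 43)*(B + y) = (43 + B)*(B + y))
F(-71, 18) + (N(85) - 11173) = ((-71)² + 43*(-71) + 43*18 - 71*18) + (93 - 11173) = (5041 - 3053 + 774 - 1278) - 11080 = 1484 - 11080 = -9596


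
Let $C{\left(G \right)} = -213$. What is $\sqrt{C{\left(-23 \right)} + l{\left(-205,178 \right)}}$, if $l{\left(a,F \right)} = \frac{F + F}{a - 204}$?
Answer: $\frac{i \sqrt{35776457}}{409} \approx 14.624 i$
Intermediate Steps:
$l{\left(a,F \right)} = \frac{2 F}{-204 + a}$
$\sqrt{C{\left(-23 \right)} + l{\left(-205,178 \right)}} = \sqrt{-213 + 2 \cdot 178 \frac{1}{-204 - 205}} = \sqrt{-213 + 2 \cdot 178 \frac{1}{-409}} = \sqrt{-213 + 2 \cdot 178 \left(- \frac{1}{409}\right)} = \sqrt{-213 - \frac{356}{409}} = \sqrt{- \frac{87473}{409}} = \frac{i \sqrt{35776457}}{409}$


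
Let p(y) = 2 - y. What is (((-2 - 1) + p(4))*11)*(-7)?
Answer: 385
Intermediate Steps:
(((-2 - 1) + p(4))*11)*(-7) = (((-2 - 1) + (2 - 1*4))*11)*(-7) = ((-3 + (2 - 4))*11)*(-7) = ((-3 - 2)*11)*(-7) = -5*11*(-7) = -55*(-7) = 385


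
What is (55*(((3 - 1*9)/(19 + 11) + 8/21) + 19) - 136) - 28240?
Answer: -573742/21 ≈ -27321.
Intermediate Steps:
(55*(((3 - 1*9)/(19 + 11) + 8/21) + 19) - 136) - 28240 = (55*(((3 - 9)/30 + 8*(1/21)) + 19) - 136) - 28240 = (55*((-6*1/30 + 8/21) + 19) - 136) - 28240 = (55*((-⅕ + 8/21) + 19) - 136) - 28240 = (55*(19/105 + 19) - 136) - 28240 = (55*(2014/105) - 136) - 28240 = (22154/21 - 136) - 28240 = 19298/21 - 28240 = -573742/21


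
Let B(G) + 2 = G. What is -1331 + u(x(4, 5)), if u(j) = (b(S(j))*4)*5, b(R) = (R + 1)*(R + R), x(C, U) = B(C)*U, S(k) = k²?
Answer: 402669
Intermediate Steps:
B(G) = -2 + G
x(C, U) = U*(-2 + C) (x(C, U) = (-2 + C)*U = U*(-2 + C))
b(R) = 2*R*(1 + R) (b(R) = (1 + R)*(2*R) = 2*R*(1 + R))
u(j) = 40*j²*(1 + j²) (u(j) = ((2*j²*(1 + j²))*4)*5 = (8*j²*(1 + j²))*5 = 40*j²*(1 + j²))
-1331 + u(x(4, 5)) = -1331 + 40*(5*(-2 + 4))²*(1 + (5*(-2 + 4))²) = -1331 + 40*(5*2)²*(1 + (5*2)²) = -1331 + 40*10²*(1 + 10²) = -1331 + 40*100*(1 + 100) = -1331 + 40*100*101 = -1331 + 404000 = 402669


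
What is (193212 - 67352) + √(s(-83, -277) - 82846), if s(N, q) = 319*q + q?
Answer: 125860 + 3*I*√19054 ≈ 1.2586e+5 + 414.11*I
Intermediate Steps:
s(N, q) = 320*q
(193212 - 67352) + √(s(-83, -277) - 82846) = (193212 - 67352) + √(320*(-277) - 82846) = 125860 + √(-88640 - 82846) = 125860 + √(-171486) = 125860 + 3*I*√19054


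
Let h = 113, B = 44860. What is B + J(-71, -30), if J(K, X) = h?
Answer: 44973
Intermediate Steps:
J(K, X) = 113
B + J(-71, -30) = 44860 + 113 = 44973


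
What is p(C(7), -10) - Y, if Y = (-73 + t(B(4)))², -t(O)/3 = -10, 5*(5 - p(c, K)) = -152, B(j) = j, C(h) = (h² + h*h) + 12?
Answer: -9068/5 ≈ -1813.6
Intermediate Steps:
C(h) = 12 + 2*h² (C(h) = (h² + h²) + 12 = 2*h² + 12 = 12 + 2*h²)
p(c, K) = 177/5 (p(c, K) = 5 - ⅕*(-152) = 5 + 152/5 = 177/5)
t(O) = 30 (t(O) = -3*(-10) = 30)
Y = 1849 (Y = (-73 + 30)² = (-43)² = 1849)
p(C(7), -10) - Y = 177/5 - 1*1849 = 177/5 - 1849 = -9068/5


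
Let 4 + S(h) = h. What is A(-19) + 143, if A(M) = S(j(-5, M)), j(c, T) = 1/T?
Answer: 2640/19 ≈ 138.95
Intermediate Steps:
S(h) = -4 + h
A(M) = -4 + 1/M
A(-19) + 143 = (-4 + 1/(-19)) + 143 = (-4 - 1/19) + 143 = -77/19 + 143 = 2640/19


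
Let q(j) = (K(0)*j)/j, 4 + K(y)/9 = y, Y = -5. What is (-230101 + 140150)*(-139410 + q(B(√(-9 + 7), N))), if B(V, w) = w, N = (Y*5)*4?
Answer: 12543307146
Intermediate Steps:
K(y) = -36 + 9*y
N = -100 (N = -5*5*4 = -25*4 = -100)
q(j) = -36 (q(j) = ((-36 + 9*0)*j)/j = ((-36 + 0)*j)/j = (-36*j)/j = -36)
(-230101 + 140150)*(-139410 + q(B(√(-9 + 7), N))) = (-230101 + 140150)*(-139410 - 36) = -89951*(-139446) = 12543307146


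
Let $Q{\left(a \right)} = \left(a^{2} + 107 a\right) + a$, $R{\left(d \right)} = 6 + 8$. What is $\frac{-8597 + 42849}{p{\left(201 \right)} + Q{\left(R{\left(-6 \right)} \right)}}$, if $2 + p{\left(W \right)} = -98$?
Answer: $\frac{8563}{402} \approx 21.301$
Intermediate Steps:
$p{\left(W \right)} = -100$ ($p{\left(W \right)} = -2 - 98 = -100$)
$R{\left(d \right)} = 14$
$Q{\left(a \right)} = a^{2} + 108 a$
$\frac{-8597 + 42849}{p{\left(201 \right)} + Q{\left(R{\left(-6 \right)} \right)}} = \frac{-8597 + 42849}{-100 + 14 \left(108 + 14\right)} = \frac{34252}{-100 + 14 \cdot 122} = \frac{34252}{-100 + 1708} = \frac{34252}{1608} = 34252 \cdot \frac{1}{1608} = \frac{8563}{402}$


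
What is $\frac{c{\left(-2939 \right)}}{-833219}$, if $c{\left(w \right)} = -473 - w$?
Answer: $- \frac{2466}{833219} \approx -0.0029596$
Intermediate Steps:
$\frac{c{\left(-2939 \right)}}{-833219} = \frac{-473 - -2939}{-833219} = \left(-473 + 2939\right) \left(- \frac{1}{833219}\right) = 2466 \left(- \frac{1}{833219}\right) = - \frac{2466}{833219}$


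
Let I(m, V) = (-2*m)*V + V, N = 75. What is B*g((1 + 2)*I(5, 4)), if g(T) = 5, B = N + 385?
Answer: 2300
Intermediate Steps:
I(m, V) = V - 2*V*m (I(m, V) = -2*V*m + V = V - 2*V*m)
B = 460 (B = 75 + 385 = 460)
B*g((1 + 2)*I(5, 4)) = 460*5 = 2300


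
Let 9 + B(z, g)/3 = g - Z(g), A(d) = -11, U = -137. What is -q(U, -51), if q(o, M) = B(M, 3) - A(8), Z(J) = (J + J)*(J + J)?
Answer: 115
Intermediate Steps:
Z(J) = 4*J**2 (Z(J) = (2*J)*(2*J) = 4*J**2)
B(z, g) = -27 - 12*g**2 + 3*g (B(z, g) = -27 + 3*(g - 4*g**2) = -27 + (-12*g**2 + 3*g) = -27 - 12*g**2 + 3*g)
q(o, M) = -115 (q(o, M) = (-27 - 12*3**2 + 3*3) - 1*(-11) = (-27 - 12*9 + 9) + 11 = (-27 - 108 + 9) + 11 = -126 + 11 = -115)
-q(U, -51) = -1*(-115) = 115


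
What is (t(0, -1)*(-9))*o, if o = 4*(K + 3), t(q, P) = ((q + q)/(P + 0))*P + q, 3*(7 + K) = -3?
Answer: 0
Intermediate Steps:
K = -8 (K = -7 + (1/3)*(-3) = -7 - 1 = -8)
t(q, P) = 3*q (t(q, P) = ((2*q)/P)*P + q = (2*q/P)*P + q = 2*q + q = 3*q)
o = -20 (o = 4*(-8 + 3) = 4*(-5) = -20)
(t(0, -1)*(-9))*o = ((3*0)*(-9))*(-20) = (0*(-9))*(-20) = 0*(-20) = 0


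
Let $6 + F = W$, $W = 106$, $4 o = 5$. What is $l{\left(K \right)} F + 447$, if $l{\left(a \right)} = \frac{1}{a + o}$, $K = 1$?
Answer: $\frac{4423}{9} \approx 491.44$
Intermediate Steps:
$o = \frac{5}{4}$ ($o = \frac{1}{4} \cdot 5 = \frac{5}{4} \approx 1.25$)
$F = 100$ ($F = -6 + 106 = 100$)
$l{\left(a \right)} = \frac{1}{\frac{5}{4} + a}$ ($l{\left(a \right)} = \frac{1}{a + \frac{5}{4}} = \frac{1}{\frac{5}{4} + a}$)
$l{\left(K \right)} F + 447 = \frac{4}{5 + 4 \cdot 1} \cdot 100 + 447 = \frac{4}{5 + 4} \cdot 100 + 447 = \frac{4}{9} \cdot 100 + 447 = \frac{400}{9} + 447 = \frac{4423}{9}$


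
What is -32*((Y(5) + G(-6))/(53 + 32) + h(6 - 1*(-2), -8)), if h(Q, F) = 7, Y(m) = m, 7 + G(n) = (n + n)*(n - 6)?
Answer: -23584/85 ≈ -277.46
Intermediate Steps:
G(n) = -7 + 2*n*(-6 + n) (G(n) = -7 + (n + n)*(n - 6) = -7 + (2*n)*(-6 + n) = -7 + 2*n*(-6 + n))
-32*((Y(5) + G(-6))/(53 + 32) + h(6 - 1*(-2), -8)) = -32*((5 + (-7 - 12*(-6) + 2*(-6)**2))/(53 + 32) + 7) = -32*((5 + (-7 + 72 + 2*36))/85 + 7) = -32*((5 + (-7 + 72 + 72))*(1/85) + 7) = -32*((5 + 137)*(1/85) + 7) = -32*(142*(1/85) + 7) = -32*(142/85 + 7) = -32*737/85 = -23584/85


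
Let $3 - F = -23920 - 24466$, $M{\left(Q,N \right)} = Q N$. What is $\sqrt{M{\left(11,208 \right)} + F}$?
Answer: $\sqrt{50677} \approx 225.12$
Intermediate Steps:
$M{\left(Q,N \right)} = N Q$
$F = 48389$ ($F = 3 - \left(-23920 - 24466\right) = 3 - -48386 = 3 + 48386 = 48389$)
$\sqrt{M{\left(11,208 \right)} + F} = \sqrt{208 \cdot 11 + 48389} = \sqrt{2288 + 48389} = \sqrt{50677}$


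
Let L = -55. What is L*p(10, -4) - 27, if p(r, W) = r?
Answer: -577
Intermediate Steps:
L*p(10, -4) - 27 = -55*10 - 27 = -550 - 27 = -577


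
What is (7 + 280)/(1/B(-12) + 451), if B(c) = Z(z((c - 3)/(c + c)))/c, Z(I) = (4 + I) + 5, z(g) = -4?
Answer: 1435/2243 ≈ 0.63977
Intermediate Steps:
Z(I) = 9 + I
B(c) = 5/c (B(c) = (9 - 4)/c = 5/c)
(7 + 280)/(1/B(-12) + 451) = (7 + 280)/(1/(5/(-12)) + 451) = 287/(1/(5*(-1/12)) + 451) = 287/(1/(-5/12) + 451) = 287/(-12/5 + 451) = 287/(2243/5) = 287*(5/2243) = 1435/2243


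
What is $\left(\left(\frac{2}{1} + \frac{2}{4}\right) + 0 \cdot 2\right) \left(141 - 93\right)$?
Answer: $120$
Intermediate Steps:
$\left(\left(\frac{2}{1} + \frac{2}{4}\right) + 0 \cdot 2\right) \left(141 - 93\right) = \left(\left(2 \cdot 1 + 2 \cdot \frac{1}{4}\right) + 0\right) 48 = \left(\left(2 + \frac{1}{2}\right) + 0\right) 48 = \left(\frac{5}{2} + 0\right) 48 = \frac{5}{2} \cdot 48 = 120$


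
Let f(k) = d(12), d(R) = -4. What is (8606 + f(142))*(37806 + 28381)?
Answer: 569340574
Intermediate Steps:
f(k) = -4
(8606 + f(142))*(37806 + 28381) = (8606 - 4)*(37806 + 28381) = 8602*66187 = 569340574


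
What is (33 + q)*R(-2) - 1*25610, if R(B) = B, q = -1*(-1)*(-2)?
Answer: -25672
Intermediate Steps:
q = -2 (q = 1*(-2) = -2)
(33 + q)*R(-2) - 1*25610 = (33 - 2)*(-2) - 1*25610 = 31*(-2) - 25610 = -62 - 25610 = -25672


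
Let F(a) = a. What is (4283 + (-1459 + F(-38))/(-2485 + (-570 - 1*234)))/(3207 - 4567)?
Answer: -3522071/1118260 ≈ -3.1496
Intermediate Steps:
(4283 + (-1459 + F(-38))/(-2485 + (-570 - 1*234)))/(3207 - 4567) = (4283 + (-1459 - 38)/(-2485 + (-570 - 1*234)))/(3207 - 4567) = (4283 - 1497/(-2485 + (-570 - 234)))/(-1360) = (4283 - 1497/(-2485 - 804))*(-1/1360) = (4283 - 1497/(-3289))*(-1/1360) = (4283 - 1497*(-1/3289))*(-1/1360) = (4283 + 1497/3289)*(-1/1360) = (14088284/3289)*(-1/1360) = -3522071/1118260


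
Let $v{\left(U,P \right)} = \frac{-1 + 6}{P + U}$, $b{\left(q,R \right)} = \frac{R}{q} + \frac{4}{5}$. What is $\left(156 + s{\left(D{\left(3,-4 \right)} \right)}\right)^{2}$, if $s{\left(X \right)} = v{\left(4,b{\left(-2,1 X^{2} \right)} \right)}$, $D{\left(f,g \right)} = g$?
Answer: $\frac{6105841}{256} \approx 23851.0$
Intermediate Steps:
$b{\left(q,R \right)} = \frac{4}{5} + \frac{R}{q}$ ($b{\left(q,R \right)} = \frac{R}{q} + 4 \cdot \frac{1}{5} = \frac{R}{q} + \frac{4}{5} = \frac{4}{5} + \frac{R}{q}$)
$v{\left(U,P \right)} = \frac{5}{P + U}$
$s{\left(X \right)} = \frac{5}{\frac{24}{5} - \frac{X^{2}}{2}}$ ($s{\left(X \right)} = \frac{5}{\left(\frac{4}{5} + \frac{1 X^{2}}{-2}\right) + 4} = \frac{5}{\left(\frac{4}{5} + X^{2} \left(- \frac{1}{2}\right)\right) + 4} = \frac{5}{\left(\frac{4}{5} - \frac{X^{2}}{2}\right) + 4} = \frac{5}{\frac{24}{5} - \frac{X^{2}}{2}}$)
$\left(156 + s{\left(D{\left(3,-4 \right)} \right)}\right)^{2} = \left(156 + \frac{50}{48 - 5 \left(-4\right)^{2}}\right)^{2} = \left(156 + \frac{50}{48 - 80}\right)^{2} = \left(156 + \frac{50}{-32}\right)^{2} = \left(156 + 50 \left(- \frac{1}{32}\right)\right)^{2} = \left(156 - \frac{25}{16}\right)^{2} = \left(\frac{2471}{16}\right)^{2} = \frac{6105841}{256}$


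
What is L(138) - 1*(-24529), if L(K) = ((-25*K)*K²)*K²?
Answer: -1251225054671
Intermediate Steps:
L(K) = -25*K⁵ (L(K) = (-25*K³)*K² = -25*K⁵)
L(138) - 1*(-24529) = -25*138⁵ - 1*(-24529) = -25*50049003168 + 24529 = -1251225079200 + 24529 = -1251225054671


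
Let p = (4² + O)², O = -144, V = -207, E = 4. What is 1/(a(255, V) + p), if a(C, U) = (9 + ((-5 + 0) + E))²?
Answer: 1/16448 ≈ 6.0798e-5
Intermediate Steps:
a(C, U) = 64 (a(C, U) = (9 + ((-5 + 0) + 4))² = (9 + (-5 + 4))² = (9 - 1)² = 8² = 64)
p = 16384 (p = (4² - 144)² = (16 - 144)² = (-128)² = 16384)
1/(a(255, V) + p) = 1/(64 + 16384) = 1/16448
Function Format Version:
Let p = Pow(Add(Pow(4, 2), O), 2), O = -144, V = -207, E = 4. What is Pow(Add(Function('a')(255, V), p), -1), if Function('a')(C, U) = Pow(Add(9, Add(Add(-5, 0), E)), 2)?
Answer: Rational(1, 16448) ≈ 6.0798e-5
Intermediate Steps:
Function('a')(C, U) = 64 (Function('a')(C, U) = Pow(Add(9, Add(Add(-5, 0), 4)), 2) = Pow(Add(9, Add(-5, 4)), 2) = Pow(Add(9, -1), 2) = Pow(8, 2) = 64)
p = 16384 (p = Pow(Add(Pow(4, 2), -144), 2) = Pow(Add(16, -144), 2) = Pow(-128, 2) = 16384)
Pow(Add(Function('a')(255, V), p), -1) = Pow(Add(64, 16384), -1) = Pow(16448, -1) = Rational(1, 16448)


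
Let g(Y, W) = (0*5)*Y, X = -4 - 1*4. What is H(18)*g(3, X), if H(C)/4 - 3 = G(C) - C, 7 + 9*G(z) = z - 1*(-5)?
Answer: 0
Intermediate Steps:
X = -8 (X = -4 - 4 = -8)
G(z) = -2/9 + z/9 (G(z) = -7/9 + (z - 1*(-5))/9 = -7/9 + (z + 5)/9 = -7/9 + (5 + z)/9 = -7/9 + (5/9 + z/9) = -2/9 + z/9)
g(Y, W) = 0 (g(Y, W) = 0*Y = 0)
H(C) = 100/9 - 32*C/9 (H(C) = 12 + 4*((-2/9 + C/9) - C) = 12 + 4*(-2/9 - 8*C/9) = 12 + (-8/9 - 32*C/9) = 100/9 - 32*C/9)
H(18)*g(3, X) = (100/9 - 32/9*18)*0 = (100/9 - 64)*0 = -476/9*0 = 0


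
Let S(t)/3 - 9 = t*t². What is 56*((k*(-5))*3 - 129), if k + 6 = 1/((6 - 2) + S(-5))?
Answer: -93807/43 ≈ -2181.6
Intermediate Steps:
S(t) = 27 + 3*t³ (S(t) = 27 + 3*(t*t²) = 27 + 3*t³)
k = -2065/344 (k = -6 + 1/((6 - 2) + (27 + 3*(-5)³)) = -6 + 1/(4 + (27 + 3*(-125))) = -6 + 1/(4 + (27 - 375)) = -6 + 1/(4 - 348) = -6 + 1/(-344) = -6 - 1/344 = -2065/344 ≈ -6.0029)
56*((k*(-5))*3 - 129) = 56*(-2065/344*(-5)*3 - 129) = 56*((10325/344)*3 - 129) = 56*(30975/344 - 129) = 56*(-13401/344) = -93807/43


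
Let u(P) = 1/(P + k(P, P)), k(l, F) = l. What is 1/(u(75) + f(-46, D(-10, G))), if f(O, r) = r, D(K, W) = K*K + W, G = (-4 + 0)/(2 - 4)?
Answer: 150/15301 ≈ 0.0098033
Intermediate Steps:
G = 2 (G = -4/(-2) = -4*(-½) = 2)
D(K, W) = W + K² (D(K, W) = K² + W = W + K²)
u(P) = 1/(2*P) (u(P) = 1/(P + P) = 1/(2*P))
1/(u(75) + f(-46, D(-10, G))) = 1/((½)/75 + (2 + (-10)²)) = 1/((½)*(1/75) + (2 + 100)) = 1/(1/150 + 102) = 1/(15301/150) = 150/15301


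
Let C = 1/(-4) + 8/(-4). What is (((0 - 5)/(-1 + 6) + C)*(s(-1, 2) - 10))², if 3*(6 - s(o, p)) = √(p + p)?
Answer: 8281/36 ≈ 230.03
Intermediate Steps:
s(o, p) = 6 - √2*√p/3 (s(o, p) = 6 - √(p + p)/3 = 6 - √2*√p/3)
C = -9/4 (C = 1*(-¼) + 8*(-¼) = -¼ - 2 = -9/4 ≈ -2.2500)
(((0 - 5)/(-1 + 6) + C)*(s(-1, 2) - 10))² = (((0 - 5)/(-1 + 6) - 9/4)*((6 - √2*√2/3) - 10))² = ((-5/5 - 9/4)*((6 - ⅔) - 10))² = ((-5*⅕ - 9/4)*(16/3 - 10))² = ((-1 - 9/4)*(-14/3))² = (-13/4*(-14/3))² = (91/6)² = 8281/36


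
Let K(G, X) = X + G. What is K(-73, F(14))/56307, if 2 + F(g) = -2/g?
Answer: -526/394149 ≈ -0.0013345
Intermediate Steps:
F(g) = -2 - 2/g
K(G, X) = G + X
K(-73, F(14))/56307 = (-73 + (-2 - 2/14))/56307 = (-73 + (-2 - 2*1/14))*(1/56307) = (-73 + (-2 - ⅐))*(1/56307) = (-73 - 15/7)*(1/56307) = -526/7*1/56307 = -526/394149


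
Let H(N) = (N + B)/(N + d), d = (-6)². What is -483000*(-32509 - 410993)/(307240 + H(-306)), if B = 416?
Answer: 826244226000/1185067 ≈ 6.9721e+5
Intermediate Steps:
d = 36
H(N) = (416 + N)/(36 + N) (H(N) = (N + 416)/(N + 36) = (416 + N)/(36 + N))
-483000*(-32509 - 410993)/(307240 + H(-306)) = -483000*(-32509 - 410993)/(307240 + (416 - 306)/(36 - 306)) = -483000*(-443502/(307240 + 110/(-270))) = -483000*(-443502/(307240 - 1/270*110)) = -483000*(-443502/(307240 - 11/27)) = -483000/((8295469/27)*(-1/443502)) = -483000/(-8295469/11974554) = -483000*(-11974554/8295469) = 826244226000/1185067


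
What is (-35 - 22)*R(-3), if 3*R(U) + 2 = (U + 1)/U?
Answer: 76/3 ≈ 25.333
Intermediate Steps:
R(U) = -2/3 + (1 + U)/(3*U) (R(U) = -2/3 + ((U + 1)/U)/3 = -2/3 + ((1 + U)/U)/3 = -2/3 + (1 + U)/(3*U))
(-35 - 22)*R(-3) = (-35 - 22)*((1/3)*(1 - 1*(-3))/(-3)) = -19*(-1)*(1 + 3)/3 = -19*(-1)*4/3 = -57*(-4/9) = 76/3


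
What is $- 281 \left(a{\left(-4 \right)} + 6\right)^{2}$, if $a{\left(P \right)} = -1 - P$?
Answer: $-22761$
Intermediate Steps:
$- 281 \left(a{\left(-4 \right)} + 6\right)^{2} = - 281 \left(\left(-1 - -4\right) + 6\right)^{2} = - 281 \left(\left(-1 + 4\right) + 6\right)^{2} = - 281 \left(3 + 6\right)^{2} = - 281 \cdot 9^{2} = \left(-281\right) 81 = -22761$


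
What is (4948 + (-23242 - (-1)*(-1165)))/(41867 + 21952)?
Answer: -19459/63819 ≈ -0.30491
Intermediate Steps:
(4948 + (-23242 - (-1)*(-1165)))/(41867 + 21952) = (4948 + (-23242 - 1*1165))/63819 = (4948 + (-23242 - 1165))*(1/63819) = (4948 - 24407)*(1/63819) = -19459*1/63819 = -19459/63819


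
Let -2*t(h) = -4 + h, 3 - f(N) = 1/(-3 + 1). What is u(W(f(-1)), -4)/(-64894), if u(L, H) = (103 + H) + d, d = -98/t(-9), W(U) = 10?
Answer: -1091/843622 ≈ -0.0012932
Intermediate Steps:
f(N) = 7/2 (f(N) = 3 - 1/(-3 + 1) = 3 - 1/(-2) = 3 - 1*(-½) = 3 + ½ = 7/2)
t(h) = 2 - h/2 (t(h) = -(-4 + h)/2 = 2 - h/2)
d = -196/13 (d = -98/(2 - ½*(-9)) = -98/(2 + 9/2) = -98/13/2 = -98*2/13 = -196/13 ≈ -15.077)
u(L, H) = 1143/13 + H (u(L, H) = (103 + H) - 196/13 = 1143/13 + H)
u(W(f(-1)), -4)/(-64894) = (1143/13 - 4)/(-64894) = (1091/13)*(-1/64894) = -1091/843622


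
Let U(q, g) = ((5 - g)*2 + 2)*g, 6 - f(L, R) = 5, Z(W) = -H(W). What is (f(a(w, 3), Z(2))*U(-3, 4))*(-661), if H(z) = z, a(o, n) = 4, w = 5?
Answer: -10576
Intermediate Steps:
Z(W) = -W
f(L, R) = 1 (f(L, R) = 6 - 1*5 = 6 - 5 = 1)
U(q, g) = g*(12 - 2*g) (U(q, g) = ((10 - 2*g) + 2)*g = (12 - 2*g)*g = g*(12 - 2*g))
(f(a(w, 3), Z(2))*U(-3, 4))*(-661) = (1*(2*4*(6 - 1*4)))*(-661) = (1*(2*4*(6 - 4)))*(-661) = (1*(2*4*2))*(-661) = (1*16)*(-661) = 16*(-661) = -10576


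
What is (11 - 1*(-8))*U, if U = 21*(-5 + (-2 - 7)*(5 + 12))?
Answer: -63042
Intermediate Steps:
U = -3318 (U = 21*(-5 - 9*17) = 21*(-5 - 153) = 21*(-158) = -3318)
(11 - 1*(-8))*U = (11 - 1*(-8))*(-3318) = (11 + 8)*(-3318) = 19*(-3318) = -63042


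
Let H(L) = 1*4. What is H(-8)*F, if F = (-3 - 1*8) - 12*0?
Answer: -44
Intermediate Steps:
H(L) = 4
F = -11 (F = (-3 - 8) + 0 = -11 + 0 = -11)
H(-8)*F = 4*(-11) = -44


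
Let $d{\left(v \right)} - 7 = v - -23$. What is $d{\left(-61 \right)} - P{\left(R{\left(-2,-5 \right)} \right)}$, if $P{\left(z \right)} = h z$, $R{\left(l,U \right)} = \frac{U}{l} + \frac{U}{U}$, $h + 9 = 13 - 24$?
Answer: $39$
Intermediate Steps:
$h = -20$ ($h = -9 + \left(13 - 24\right) = -9 - 11 = -20$)
$R{\left(l,U \right)} = 1 + \frac{U}{l}$ ($R{\left(l,U \right)} = \frac{U}{l} + 1 = 1 + \frac{U}{l}$)
$d{\left(v \right)} = 30 + v$ ($d{\left(v \right)} = 7 + \left(v - -23\right) = 7 + \left(v + 23\right) = 7 + \left(23 + v\right) = 30 + v$)
$P{\left(z \right)} = - 20 z$
$d{\left(-61 \right)} - P{\left(R{\left(-2,-5 \right)} \right)} = \left(30 - 61\right) - - 20 \frac{-5 - 2}{-2} = -31 - - 20 \left(\left(- \frac{1}{2}\right) \left(-7\right)\right) = -31 - \left(-20\right) \frac{7}{2} = -31 - -70 = -31 + 70 = 39$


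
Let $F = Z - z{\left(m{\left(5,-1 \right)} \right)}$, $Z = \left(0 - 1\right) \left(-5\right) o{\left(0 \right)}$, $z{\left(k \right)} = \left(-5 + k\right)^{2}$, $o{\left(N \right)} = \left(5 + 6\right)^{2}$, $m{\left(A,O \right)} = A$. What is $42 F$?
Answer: $25410$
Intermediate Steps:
$o{\left(N \right)} = 121$ ($o{\left(N \right)} = 11^{2} = 121$)
$Z = 605$ ($Z = \left(0 - 1\right) \left(-5\right) 121 = \left(-1\right) \left(-5\right) 121 = 5 \cdot 121 = 605$)
$F = 605$ ($F = 605 - \left(-5 + 5\right)^{2} = 605 - 0^{2} = 605 - 0 = 605 + 0 = 605$)
$42 F = 42 \cdot 605 = 25410$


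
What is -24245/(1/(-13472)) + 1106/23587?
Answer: 7704189732786/23587 ≈ 3.2663e+8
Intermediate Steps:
-24245/(1/(-13472)) + 1106/23587 = -24245/(-1/13472) + 1106*(1/23587) = -24245*(-13472) + 1106/23587 = 326628640 + 1106/23587 = 7704189732786/23587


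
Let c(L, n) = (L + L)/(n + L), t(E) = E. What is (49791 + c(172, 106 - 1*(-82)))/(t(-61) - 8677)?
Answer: -1120319/196605 ≈ -5.6983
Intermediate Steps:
c(L, n) = 2*L/(L + n) (c(L, n) = (2*L)/(L + n) = 2*L/(L + n))
(49791 + c(172, 106 - 1*(-82)))/(t(-61) - 8677) = (49791 + 2*172/(172 + (106 - 1*(-82))))/(-61 - 8677) = (49791 + 2*172/(172 + (106 + 82)))/(-8738) = (49791 + 2*172/(172 + 188))*(-1/8738) = (49791 + 2*172/360)*(-1/8738) = (49791 + 2*172*(1/360))*(-1/8738) = (49791 + 43/45)*(-1/8738) = (2240638/45)*(-1/8738) = -1120319/196605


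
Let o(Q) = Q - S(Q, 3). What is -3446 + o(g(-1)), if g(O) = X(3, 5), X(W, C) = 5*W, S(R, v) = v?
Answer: -3434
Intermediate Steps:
g(O) = 15 (g(O) = 5*3 = 15)
o(Q) = -3 + Q (o(Q) = Q - 1*3 = Q - 3 = -3 + Q)
-3446 + o(g(-1)) = -3446 + (-3 + 15) = -3446 + 12 = -3434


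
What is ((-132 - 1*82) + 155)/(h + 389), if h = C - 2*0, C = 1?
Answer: -59/390 ≈ -0.15128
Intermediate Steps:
h = 1 (h = 1 - 2*0 = 1 + 0 = 1)
((-132 - 1*82) + 155)/(h + 389) = ((-132 - 1*82) + 155)/(1 + 389) = ((-132 - 82) + 155)/390 = (-214 + 155)*(1/390) = -59*1/390 = -59/390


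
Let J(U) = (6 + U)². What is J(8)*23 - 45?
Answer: 4463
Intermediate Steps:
J(8)*23 - 45 = (6 + 8)²*23 - 45 = 14²*23 - 45 = 196*23 - 45 = 4508 - 45 = 4463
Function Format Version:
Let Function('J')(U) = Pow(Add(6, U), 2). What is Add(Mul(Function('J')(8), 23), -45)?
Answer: 4463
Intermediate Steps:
Add(Mul(Function('J')(8), 23), -45) = Add(Mul(Pow(Add(6, 8), 2), 23), -45) = Add(Mul(Pow(14, 2), 23), -45) = Add(Mul(196, 23), -45) = Add(4508, -45) = 4463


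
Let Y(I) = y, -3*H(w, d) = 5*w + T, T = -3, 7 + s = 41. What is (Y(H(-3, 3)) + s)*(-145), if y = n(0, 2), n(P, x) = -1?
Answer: -4785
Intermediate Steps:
s = 34 (s = -7 + 41 = 34)
H(w, d) = 1 - 5*w/3 (H(w, d) = -(5*w - 3)/3 = -(-3 + 5*w)/3 = 1 - 5*w/3)
y = -1
Y(I) = -1
(Y(H(-3, 3)) + s)*(-145) = (-1 + 34)*(-145) = 33*(-145) = -4785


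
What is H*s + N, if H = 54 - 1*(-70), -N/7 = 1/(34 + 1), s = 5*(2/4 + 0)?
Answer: 1549/5 ≈ 309.80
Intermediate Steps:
s = 5/2 (s = 5*(2*(¼) + 0) = 5*(½ + 0) = 5*(½) = 5/2 ≈ 2.5000)
N = -⅕ (N = -7/(34 + 1) = -7/35 = -7*1/35 = -⅕ ≈ -0.20000)
H = 124 (H = 54 + 70 = 124)
H*s + N = 124*(5/2) - ⅕ = 310 - ⅕ = 1549/5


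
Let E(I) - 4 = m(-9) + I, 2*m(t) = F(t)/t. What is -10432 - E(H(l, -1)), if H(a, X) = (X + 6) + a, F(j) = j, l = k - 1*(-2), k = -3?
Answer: -20881/2 ≈ -10441.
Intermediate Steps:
l = -1 (l = -3 - 1*(-2) = -3 + 2 = -1)
m(t) = ½ (m(t) = (t/t)/2 = (½)*1 = ½)
H(a, X) = 6 + X + a (H(a, X) = (6 + X) + a = 6 + X + a)
E(I) = 9/2 + I (E(I) = 4 + (½ + I) = 9/2 + I)
-10432 - E(H(l, -1)) = -10432 - (9/2 + (6 - 1 - 1)) = -10432 - (9/2 + 4) = -10432 - 1*17/2 = -10432 - 17/2 = -20881/2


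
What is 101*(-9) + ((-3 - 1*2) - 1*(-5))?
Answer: -909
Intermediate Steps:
101*(-9) + ((-3 - 1*2) - 1*(-5)) = -909 + ((-3 - 2) + 5) = -909 + (-5 + 5) = -909 + 0 = -909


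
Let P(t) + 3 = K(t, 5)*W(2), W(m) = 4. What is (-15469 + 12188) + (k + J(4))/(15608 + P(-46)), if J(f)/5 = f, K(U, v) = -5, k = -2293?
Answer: -51136658/15585 ≈ -3281.1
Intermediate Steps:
J(f) = 5*f
P(t) = -23 (P(t) = -3 - 5*4 = -3 - 20 = -23)
(-15469 + 12188) + (k + J(4))/(15608 + P(-46)) = (-15469 + 12188) + (-2293 + 5*4)/(15608 - 23) = -3281 + (-2293 + 20)/15585 = -3281 - 2273*1/15585 = -3281 - 2273/15585 = -51136658/15585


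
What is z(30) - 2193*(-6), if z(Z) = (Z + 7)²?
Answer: 14527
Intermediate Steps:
z(Z) = (7 + Z)²
z(30) - 2193*(-6) = (7 + 30)² - 2193*(-6) = 37² + 13158 = 1369 + 13158 = 14527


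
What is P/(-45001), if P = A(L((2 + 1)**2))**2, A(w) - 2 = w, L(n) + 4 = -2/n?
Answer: -400/3645081 ≈ -0.00010974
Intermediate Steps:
L(n) = -4 - 2/n
A(w) = 2 + w
P = 400/81 (P = (2 + (-4 - 2/(2 + 1)**2))**2 = (2 + (-4 - 2/(3**2)))**2 = (2 + (-4 - 2/9))**2 = (2 - 38/9)**2 = (-20/9)**2 = 400/81 ≈ 4.9383)
P/(-45001) = (400/81)/(-45001) = (400/81)*(-1/45001) = -400/3645081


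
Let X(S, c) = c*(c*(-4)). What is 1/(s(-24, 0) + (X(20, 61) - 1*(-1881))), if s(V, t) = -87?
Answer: -1/13090 ≈ -7.6394e-5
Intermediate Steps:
X(S, c) = -4*c² (X(S, c) = c*(-4*c) = -4*c²)
1/(s(-24, 0) + (X(20, 61) - 1*(-1881))) = 1/(-87 + (-4*61² - 1*(-1881))) = 1/(-87 + (-4*3721 + 1881)) = 1/(-87 + (-14884 + 1881)) = 1/(-87 - 13003) = 1/(-13090) = -1/13090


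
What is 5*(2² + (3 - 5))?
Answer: 10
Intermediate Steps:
5*(2² + (3 - 5)) = 5*(4 - 2) = 5*2 = 10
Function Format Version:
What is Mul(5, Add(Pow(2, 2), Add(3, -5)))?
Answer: 10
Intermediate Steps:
Mul(5, Add(Pow(2, 2), Add(3, -5))) = Mul(5, Add(4, -2)) = Mul(5, 2) = 10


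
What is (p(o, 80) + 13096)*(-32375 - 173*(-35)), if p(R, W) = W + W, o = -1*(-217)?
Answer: -348897920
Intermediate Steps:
o = 217
p(R, W) = 2*W
(p(o, 80) + 13096)*(-32375 - 173*(-35)) = (2*80 + 13096)*(-32375 - 173*(-35)) = (160 + 13096)*(-32375 + 6055) = 13256*(-26320) = -348897920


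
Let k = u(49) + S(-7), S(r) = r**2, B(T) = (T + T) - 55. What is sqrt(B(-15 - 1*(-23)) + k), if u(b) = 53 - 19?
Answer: 2*sqrt(11) ≈ 6.6332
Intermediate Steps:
B(T) = -55 + 2*T (B(T) = 2*T - 55 = -55 + 2*T)
u(b) = 34
k = 83 (k = 34 + (-7)**2 = 34 + 49 = 83)
sqrt(B(-15 - 1*(-23)) + k) = sqrt((-55 + 2*(-15 - 1*(-23))) + 83) = sqrt((-55 + 2*(-15 + 23)) + 83) = sqrt((-55 + 2*8) + 83) = sqrt((-55 + 16) + 83) = sqrt(-39 + 83) = sqrt(44) = 2*sqrt(11)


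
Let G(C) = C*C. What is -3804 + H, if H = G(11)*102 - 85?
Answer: 8453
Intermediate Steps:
G(C) = C²
H = 12257 (H = 11²*102 - 85 = 121*102 - 85 = 12342 - 85 = 12257)
-3804 + H = -3804 + 12257 = 8453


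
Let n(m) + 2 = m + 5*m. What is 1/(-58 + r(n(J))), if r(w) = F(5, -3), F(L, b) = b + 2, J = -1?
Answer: -1/59 ≈ -0.016949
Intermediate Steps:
n(m) = -2 + 6*m (n(m) = -2 + (m + 5*m) = -2 + 6*m)
F(L, b) = 2 + b
r(w) = -1 (r(w) = 2 - 3 = -1)
1/(-58 + r(n(J))) = 1/(-58 - 1) = 1/(-59) = -1/59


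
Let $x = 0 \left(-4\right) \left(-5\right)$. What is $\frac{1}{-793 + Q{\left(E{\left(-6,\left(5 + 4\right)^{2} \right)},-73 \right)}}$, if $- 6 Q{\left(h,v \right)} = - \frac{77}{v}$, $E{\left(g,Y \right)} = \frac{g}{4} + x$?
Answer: $- \frac{438}{347411} \approx -0.0012608$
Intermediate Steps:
$x = 0$ ($x = 0 \left(-5\right) = 0$)
$E{\left(g,Y \right)} = \frac{g}{4}$ ($E{\left(g,Y \right)} = \frac{g}{4} + 0 = \frac{g}{4}$)
$Q{\left(h,v \right)} = \frac{77}{6 v}$ ($Q{\left(h,v \right)} = - \frac{\left(-77\right) \frac{1}{v}}{6} = \frac{77}{6 v}$)
$\frac{1}{-793 + Q{\left(E{\left(-6,\left(5 + 4\right)^{2} \right)},-73 \right)}} = \frac{1}{-793 + \frac{77}{6 \left(-73\right)}} = \frac{1}{-793 + \frac{77}{6} \left(- \frac{1}{73}\right)} = \frac{1}{-793 - \frac{77}{438}} = \frac{1}{- \frac{347411}{438}} = - \frac{438}{347411}$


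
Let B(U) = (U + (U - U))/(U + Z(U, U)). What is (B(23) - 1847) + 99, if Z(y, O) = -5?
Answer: -31441/18 ≈ -1746.7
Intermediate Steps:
B(U) = U/(-5 + U) (B(U) = (U + (U - U))/(U - 5) = (U + 0)/(-5 + U) = U/(-5 + U))
(B(23) - 1847) + 99 = (23/(-5 + 23) - 1847) + 99 = (23/18 - 1847) + 99 = -33223/18 + 99 = -31441/18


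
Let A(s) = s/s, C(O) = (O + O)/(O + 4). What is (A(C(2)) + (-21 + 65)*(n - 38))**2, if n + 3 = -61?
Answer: 20133169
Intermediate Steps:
n = -64 (n = -3 - 61 = -64)
C(O) = 2*O/(4 + O) (C(O) = (2*O)/(4 + O) = 2*O/(4 + O))
A(s) = 1
(A(C(2)) + (-21 + 65)*(n - 38))**2 = (1 + (-21 + 65)*(-64 - 38))**2 = (1 + 44*(-102))**2 = (1 - 4488)**2 = (-4487)**2 = 20133169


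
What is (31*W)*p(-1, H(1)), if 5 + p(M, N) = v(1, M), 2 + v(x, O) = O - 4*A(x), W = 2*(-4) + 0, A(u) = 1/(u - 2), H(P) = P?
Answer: 992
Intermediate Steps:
A(u) = 1/(-2 + u)
W = -8 (W = -8 + 0 = -8)
v(x, O) = -2 + O - 4/(-2 + x) (v(x, O) = -2 + (O - 4/(-2 + x)) = -2 + O - 4/(-2 + x))
p(M, N) = -3 + M (p(M, N) = -5 + (-4 + (-2 + M)*(-2 + 1))/(-2 + 1) = -5 + (-4 + (-2 + M)*(-1))/(-1) = -5 - (-4 + (2 - M)) = -5 - (-2 - M) = -5 + (2 + M) = -3 + M)
(31*W)*p(-1, H(1)) = (31*(-8))*(-3 - 1) = -248*(-4) = 992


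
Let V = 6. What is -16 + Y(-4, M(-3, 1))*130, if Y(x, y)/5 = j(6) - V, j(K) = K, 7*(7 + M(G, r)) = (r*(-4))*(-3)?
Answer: -16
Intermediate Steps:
M(G, r) = -7 + 12*r/7 (M(G, r) = -7 + ((r*(-4))*(-3))/7 = -7 + (-4*r*(-3))/7 = -7 + (12*r)/7 = -7 + 12*r/7)
Y(x, y) = 0 (Y(x, y) = 5*(6 - 1*6) = 5*(6 - 6) = 5*0 = 0)
-16 + Y(-4, M(-3, 1))*130 = -16 + 0*130 = -16 + 0 = -16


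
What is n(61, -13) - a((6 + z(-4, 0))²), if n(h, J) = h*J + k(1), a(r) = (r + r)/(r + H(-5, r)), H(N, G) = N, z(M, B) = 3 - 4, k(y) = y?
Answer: -1589/2 ≈ -794.50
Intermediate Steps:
z(M, B) = -1
a(r) = 2*r/(-5 + r) (a(r) = (r + r)/(r - 5) = (2*r)/(-5 + r) = 2*r/(-5 + r))
n(h, J) = 1 + J*h (n(h, J) = h*J + 1 = J*h + 1 = 1 + J*h)
n(61, -13) - a((6 + z(-4, 0))²) = (1 - 13*61) - 2*(6 - 1)²/(-5 + (6 - 1)²) = (1 - 793) - 2*5²/(-5 + 5²) = -792 - 2*25/(-5 + 25) = -792 - 2*25/20 = -792 - 1*5/2 = -792 - 5/2 = -1589/2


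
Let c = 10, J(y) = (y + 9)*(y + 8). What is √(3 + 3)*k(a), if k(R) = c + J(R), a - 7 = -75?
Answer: 3550*√6 ≈ 8695.7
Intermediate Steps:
J(y) = (8 + y)*(9 + y) (J(y) = (9 + y)*(8 + y) = (8 + y)*(9 + y))
a = -68 (a = 7 - 75 = -68)
k(R) = 82 + R² + 17*R (k(R) = 10 + (72 + R² + 17*R) = 82 + R² + 17*R)
√(3 + 3)*k(a) = √(3 + 3)*(82 + (-68)² + 17*(-68)) = √6*(82 + 4624 - 1156) = √6*3550 = 3550*√6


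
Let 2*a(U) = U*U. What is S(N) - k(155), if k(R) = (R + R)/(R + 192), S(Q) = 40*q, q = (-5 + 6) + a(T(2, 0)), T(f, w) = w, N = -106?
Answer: 13570/347 ≈ 39.107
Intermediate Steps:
a(U) = U²/2 (a(U) = (U*U)/2 = U²/2)
q = 1 (q = (-5 + 6) + (½)*0² = 1 + (½)*0 = 1 + 0 = 1)
S(Q) = 40 (S(Q) = 40*1 = 40)
k(R) = 2*R/(192 + R) (k(R) = (2*R)/(192 + R) = 2*R/(192 + R))
S(N) - k(155) = 40 - 2*155/(192 + 155) = 40 - 2*155/347 = 40 - 1*310/347 = 40 - 310/347 = 13570/347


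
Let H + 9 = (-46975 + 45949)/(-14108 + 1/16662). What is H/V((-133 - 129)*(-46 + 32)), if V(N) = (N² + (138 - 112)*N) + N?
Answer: -2098512243/3185930877283700 ≈ -6.5868e-7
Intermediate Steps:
V(N) = N² + 27*N (V(N) = (N² + 26*N) + N = N² + 27*N)
H = -2098512243/235067495 (H = -9 + (-46975 + 45949)/(-14108 + 1/16662) = -9 - 1026/(-14108 + 1/16662) = -9 - 1026/(-235067495/16662) = -9 - 1026*(-16662/235067495) = -9 + 17095212/235067495 = -2098512243/235067495 ≈ -8.9273)
H/V((-133 - 129)*(-46 + 32)) = -2098512243*1/((-133 - 129)*(-46 + 32)*(27 + (-133 - 129)*(-46 + 32)))/235067495 = -2098512243*1/(3668*(27 - 262*(-14)))/235067495 = -2098512243*1/(3668*(27 + 3668))/235067495 = -2098512243/(235067495*(3668*3695)) = -2098512243/235067495/13553260 = -2098512243/235067495*1/13553260 = -2098512243/3185930877283700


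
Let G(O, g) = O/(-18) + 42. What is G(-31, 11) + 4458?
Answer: 81031/18 ≈ 4501.7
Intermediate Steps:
G(O, g) = 42 - O/18 (G(O, g) = -O/18 + 42 = 42 - O/18)
G(-31, 11) + 4458 = (42 - 1/18*(-31)) + 4458 = (42 + 31/18) + 4458 = 787/18 + 4458 = 81031/18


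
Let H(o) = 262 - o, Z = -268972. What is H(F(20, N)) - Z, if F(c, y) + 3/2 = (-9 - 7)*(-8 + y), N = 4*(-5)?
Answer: 537575/2 ≈ 2.6879e+5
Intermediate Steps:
N = -20
F(c, y) = 253/2 - 16*y (F(c, y) = -3/2 + (-9 - 7)*(-8 + y) = -3/2 - 16*(-8 + y) = -3/2 + (128 - 16*y) = 253/2 - 16*y)
H(F(20, N)) - Z = (262 - (253/2 - 16*(-20))) - 1*(-268972) = (262 - (253/2 + 320)) + 268972 = (262 - 1*893/2) + 268972 = (262 - 893/2) + 268972 = -369/2 + 268972 = 537575/2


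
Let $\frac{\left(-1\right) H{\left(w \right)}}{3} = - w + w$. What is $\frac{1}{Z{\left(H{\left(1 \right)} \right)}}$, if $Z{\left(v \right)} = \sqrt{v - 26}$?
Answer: $- \frac{i \sqrt{26}}{26} \approx - 0.19612 i$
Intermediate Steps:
$H{\left(w \right)} = 0$ ($H{\left(w \right)} = - 3 \left(- w + w\right) = \left(-3\right) 0 = 0$)
$Z{\left(v \right)} = \sqrt{-26 + v}$
$\frac{1}{Z{\left(H{\left(1 \right)} \right)}} = \frac{1}{\sqrt{-26 + 0}} = \frac{1}{\sqrt{-26}} = \frac{1}{i \sqrt{26}} = - \frac{i \sqrt{26}}{26}$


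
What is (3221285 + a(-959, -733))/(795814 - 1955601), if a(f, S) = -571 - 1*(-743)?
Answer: -3221457/1159787 ≈ -2.7776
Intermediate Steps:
a(f, S) = 172 (a(f, S) = -571 + 743 = 172)
(3221285 + a(-959, -733))/(795814 - 1955601) = (3221285 + 172)/(795814 - 1955601) = 3221457/(-1159787) = 3221457*(-1/1159787) = -3221457/1159787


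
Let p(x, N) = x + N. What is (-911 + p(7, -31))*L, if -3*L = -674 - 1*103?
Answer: -242165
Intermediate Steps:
p(x, N) = N + x
L = 259 (L = -(-674 - 1*103)/3 = -(-674 - 103)/3 = -⅓*(-777) = 259)
(-911 + p(7, -31))*L = (-911 + (-31 + 7))*259 = (-911 - 24)*259 = -935*259 = -242165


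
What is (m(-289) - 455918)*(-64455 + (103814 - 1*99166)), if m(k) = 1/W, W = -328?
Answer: 8943604866735/328 ≈ 2.7267e+10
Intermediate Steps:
m(k) = -1/328 (m(k) = 1/(-328) = -1/328)
(m(-289) - 455918)*(-64455 + (103814 - 1*99166)) = (-1/328 - 455918)*(-64455 + (103814 - 1*99166)) = -149541105*(-64455 + (103814 - 99166))/328 = -149541105*(-64455 + 4648)/328 = -149541105/328*(-59807) = 8943604866735/328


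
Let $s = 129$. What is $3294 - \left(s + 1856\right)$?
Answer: $1309$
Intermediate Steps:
$3294 - \left(s + 1856\right) = 3294 - \left(129 + 1856\right) = 3294 - 1985 = 1309$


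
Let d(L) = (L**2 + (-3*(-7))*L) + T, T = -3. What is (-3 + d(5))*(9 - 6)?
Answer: 372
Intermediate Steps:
d(L) = -3 + L**2 + 21*L (d(L) = (L**2 + (-3*(-7))*L) - 3 = (L**2 + 21*L) - 3 = -3 + L**2 + 21*L)
(-3 + d(5))*(9 - 6) = (-3 + (-3 + 5**2 + 21*5))*(9 - 6) = (-3 + (-3 + 25 + 105))*3 = (-3 + 127)*3 = 124*3 = 372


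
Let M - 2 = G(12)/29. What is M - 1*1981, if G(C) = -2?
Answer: -57393/29 ≈ -1979.1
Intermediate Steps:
M = 56/29 (M = 2 - 2/29 = 56/29 ≈ 1.9310)
M - 1*1981 = 56/29 - 1*1981 = 56/29 - 1981 = -57393/29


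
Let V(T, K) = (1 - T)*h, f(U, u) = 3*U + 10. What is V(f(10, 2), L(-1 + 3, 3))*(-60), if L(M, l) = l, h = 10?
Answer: 23400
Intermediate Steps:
f(U, u) = 10 + 3*U
V(T, K) = 10 - 10*T (V(T, K) = (1 - T)*10 = 10 - 10*T)
V(f(10, 2), L(-1 + 3, 3))*(-60) = (10 - 10*(10 + 3*10))*(-60) = (10 - 10*(10 + 30))*(-60) = (10 - 10*40)*(-60) = (10 - 400)*(-60) = -390*(-60) = 23400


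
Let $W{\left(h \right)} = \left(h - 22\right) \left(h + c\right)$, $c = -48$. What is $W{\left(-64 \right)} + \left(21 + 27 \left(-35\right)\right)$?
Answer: $8708$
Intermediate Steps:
$W{\left(h \right)} = \left(-48 + h\right) \left(-22 + h\right)$ ($W{\left(h \right)} = \left(h - 22\right) \left(h - 48\right) = \left(-22 + h\right) \left(-48 + h\right) = \left(-48 + h\right) \left(-22 + h\right)$)
$W{\left(-64 \right)} + \left(21 + 27 \left(-35\right)\right) = \left(1056 + \left(-64\right)^{2} - -4480\right) + \left(21 + 27 \left(-35\right)\right) = \left(1056 + 4096 + 4480\right) + \left(21 - 945\right) = 9632 - 924 = 8708$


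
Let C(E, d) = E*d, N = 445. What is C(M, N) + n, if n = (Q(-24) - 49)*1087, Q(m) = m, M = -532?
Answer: -316091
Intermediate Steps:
n = -79351 (n = (-24 - 49)*1087 = -73*1087 = -79351)
C(M, N) + n = -532*445 - 79351 = -236740 - 79351 = -316091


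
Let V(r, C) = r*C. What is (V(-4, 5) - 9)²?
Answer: 841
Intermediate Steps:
V(r, C) = C*r
(V(-4, 5) - 9)² = (5*(-4) - 9)² = (-20 - 9)² = (-29)² = 841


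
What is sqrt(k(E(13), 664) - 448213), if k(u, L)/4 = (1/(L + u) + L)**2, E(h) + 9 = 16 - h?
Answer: 6*sqrt(3954942951)/329 ≈ 1146.9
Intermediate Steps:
E(h) = 7 - h (E(h) = -9 + (16 - h) = 7 - h)
k(u, L) = 4*(L + 1/(L + u))**2 (k(u, L) = 4*(1/(L + u) + L)**2 = 4*(L + 1/(L + u))**2)
sqrt(k(E(13), 664) - 448213) = sqrt(4*(1 + 664**2 + 664*(7 - 1*13))**2/(664 + (7 - 1*13))**2 - 448213) = sqrt(4*(1 + 440896 + 664*(7 - 13))**2/(664 + (7 - 13))**2 - 448213) = sqrt(4*(1 + 440896 + 664*(-6))**2/(664 - 6)**2 - 448213) = sqrt(4*(1 + 440896 - 3984)**2/658**2 - 448213) = sqrt(4*(1/432964)*436913**2 - 448213) = sqrt(4*(1/432964)*190892969569 - 448213) = sqrt(190892969569/108241 - 448213) = sqrt(142377946236/108241) = 6*sqrt(3954942951)/329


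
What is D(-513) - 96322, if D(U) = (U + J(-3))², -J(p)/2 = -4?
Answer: 158703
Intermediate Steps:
J(p) = 8 (J(p) = -2*(-4) = 8)
D(U) = (8 + U)² (D(U) = (U + 8)² = (8 + U)²)
D(-513) - 96322 = (8 - 513)² - 96322 = (-505)² - 96322 = 255025 - 96322 = 158703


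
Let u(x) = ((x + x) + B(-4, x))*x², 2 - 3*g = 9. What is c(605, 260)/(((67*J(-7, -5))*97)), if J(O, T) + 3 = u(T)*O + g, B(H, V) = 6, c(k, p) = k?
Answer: 1815/13543916 ≈ 0.00013401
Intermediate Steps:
g = -7/3 (g = ⅔ - ⅓*9 = ⅔ - 3 = -7/3 ≈ -2.3333)
u(x) = x²*(6 + 2*x) (u(x) = ((x + x) + 6)*x² = (2*x + 6)*x² = (6 + 2*x)*x² = x²*(6 + 2*x))
J(O, T) = -16/3 + 2*O*T²*(3 + T) (J(O, T) = -3 + ((2*T²*(3 + T))*O - 7/3) = -3 + (2*O*T²*(3 + T) - 7/3) = -3 + (-7/3 + 2*O*T²*(3 + T)) = -16/3 + 2*O*T²*(3 + T))
c(605, 260)/(((67*J(-7, -5))*97)) = 605/(((67*(-16/3 + 2*(-7)*(-5)²*(3 - 5)))*97)) = 605/(((67*(-16/3 + 2*(-7)*25*(-2)))*97)) = 605/(((67*(-16/3 + 700))*97)) = 605/(((67*(2084/3))*97)) = 605/(((139628/3)*97)) = 605/(13543916/3) = 605*(3/13543916) = 1815/13543916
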